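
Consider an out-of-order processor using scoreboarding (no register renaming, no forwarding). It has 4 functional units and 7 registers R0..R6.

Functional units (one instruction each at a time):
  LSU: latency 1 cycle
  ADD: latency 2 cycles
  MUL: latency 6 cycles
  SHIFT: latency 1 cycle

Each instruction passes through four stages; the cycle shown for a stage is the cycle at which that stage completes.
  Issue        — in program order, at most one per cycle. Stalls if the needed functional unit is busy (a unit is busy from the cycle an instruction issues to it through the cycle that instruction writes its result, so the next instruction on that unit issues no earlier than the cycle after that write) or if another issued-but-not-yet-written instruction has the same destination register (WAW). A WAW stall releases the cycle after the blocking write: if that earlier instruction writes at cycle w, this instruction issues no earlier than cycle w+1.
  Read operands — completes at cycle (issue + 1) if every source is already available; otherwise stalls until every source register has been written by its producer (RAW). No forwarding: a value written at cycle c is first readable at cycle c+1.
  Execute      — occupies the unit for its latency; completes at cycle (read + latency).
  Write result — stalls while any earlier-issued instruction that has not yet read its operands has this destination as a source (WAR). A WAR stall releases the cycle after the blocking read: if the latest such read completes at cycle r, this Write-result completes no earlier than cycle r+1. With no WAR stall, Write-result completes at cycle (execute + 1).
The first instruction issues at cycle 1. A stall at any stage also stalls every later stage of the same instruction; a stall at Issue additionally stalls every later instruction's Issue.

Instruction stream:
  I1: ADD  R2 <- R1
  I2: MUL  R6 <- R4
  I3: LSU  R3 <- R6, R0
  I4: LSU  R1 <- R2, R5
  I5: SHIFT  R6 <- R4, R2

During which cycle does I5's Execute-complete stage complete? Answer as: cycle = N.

cycle = 17

I1  is:1  ro:2  ex:4  wr:5
I2  is:2  ro:3  ex:9  wr:10
I3  is:3  ro:11  ex:12  wr:13  — RAW R6: wait I2 write@10
I4  is:14  ro:15  ex:16  wr:17  — struct: LSU busy until I3 writes@13
I5  is:15  ro:16  ex:17  wr:18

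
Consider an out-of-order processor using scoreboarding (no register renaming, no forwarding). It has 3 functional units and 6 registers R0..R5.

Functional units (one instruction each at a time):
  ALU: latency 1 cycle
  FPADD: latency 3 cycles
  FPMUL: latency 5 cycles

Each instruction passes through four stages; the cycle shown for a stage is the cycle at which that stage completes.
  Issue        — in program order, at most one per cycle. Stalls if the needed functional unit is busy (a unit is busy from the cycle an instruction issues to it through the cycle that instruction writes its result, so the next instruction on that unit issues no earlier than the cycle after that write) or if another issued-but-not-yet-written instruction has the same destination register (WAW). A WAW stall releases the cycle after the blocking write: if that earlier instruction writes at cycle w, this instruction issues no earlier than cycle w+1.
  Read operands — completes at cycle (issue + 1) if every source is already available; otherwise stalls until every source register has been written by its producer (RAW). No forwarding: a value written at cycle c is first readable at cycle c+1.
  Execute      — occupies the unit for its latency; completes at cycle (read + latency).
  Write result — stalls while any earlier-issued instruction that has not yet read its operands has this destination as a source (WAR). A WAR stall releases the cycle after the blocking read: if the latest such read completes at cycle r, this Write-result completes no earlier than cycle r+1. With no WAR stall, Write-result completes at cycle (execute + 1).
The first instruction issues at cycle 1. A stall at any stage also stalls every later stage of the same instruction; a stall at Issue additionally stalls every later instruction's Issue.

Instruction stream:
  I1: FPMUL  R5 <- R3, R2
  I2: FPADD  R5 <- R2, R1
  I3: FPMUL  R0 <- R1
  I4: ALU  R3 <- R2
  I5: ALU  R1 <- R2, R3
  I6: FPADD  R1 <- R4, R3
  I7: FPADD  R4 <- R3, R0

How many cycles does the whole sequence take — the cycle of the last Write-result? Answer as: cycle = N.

cycle 1: issue I1 (FPMUL)
cycle 2: I1 read-ops
cycle 7: I1 finished on FPMUL
cycle 8: I1→R5
cycle 9: issue I2 (FPADD)
cycle 10: I2 read-ops, issue I3 (FPMUL)
cycle 11: I3 read-ops, issue I4 (ALU)
cycle 12: I4 read-ops
cycle 13: I2 finished on FPADD, I4 finished on ALU
cycle 14: I2→R5, I4→R3
cycle 15: issue I5 (ALU)
cycle 16: I3 finished on FPMUL, I5 read-ops
cycle 17: I3→R0, I5 finished on ALU
cycle 18: I5→R1
cycle 19: issue I6 (FPADD)
cycle 20: I6 read-ops
cycle 23: I6 finished on FPADD
cycle 24: I6→R1
cycle 25: issue I7 (FPADD)
cycle 26: I7 read-ops
cycle 29: I7 finished on FPADD
cycle 30: I7→R4

cycle = 30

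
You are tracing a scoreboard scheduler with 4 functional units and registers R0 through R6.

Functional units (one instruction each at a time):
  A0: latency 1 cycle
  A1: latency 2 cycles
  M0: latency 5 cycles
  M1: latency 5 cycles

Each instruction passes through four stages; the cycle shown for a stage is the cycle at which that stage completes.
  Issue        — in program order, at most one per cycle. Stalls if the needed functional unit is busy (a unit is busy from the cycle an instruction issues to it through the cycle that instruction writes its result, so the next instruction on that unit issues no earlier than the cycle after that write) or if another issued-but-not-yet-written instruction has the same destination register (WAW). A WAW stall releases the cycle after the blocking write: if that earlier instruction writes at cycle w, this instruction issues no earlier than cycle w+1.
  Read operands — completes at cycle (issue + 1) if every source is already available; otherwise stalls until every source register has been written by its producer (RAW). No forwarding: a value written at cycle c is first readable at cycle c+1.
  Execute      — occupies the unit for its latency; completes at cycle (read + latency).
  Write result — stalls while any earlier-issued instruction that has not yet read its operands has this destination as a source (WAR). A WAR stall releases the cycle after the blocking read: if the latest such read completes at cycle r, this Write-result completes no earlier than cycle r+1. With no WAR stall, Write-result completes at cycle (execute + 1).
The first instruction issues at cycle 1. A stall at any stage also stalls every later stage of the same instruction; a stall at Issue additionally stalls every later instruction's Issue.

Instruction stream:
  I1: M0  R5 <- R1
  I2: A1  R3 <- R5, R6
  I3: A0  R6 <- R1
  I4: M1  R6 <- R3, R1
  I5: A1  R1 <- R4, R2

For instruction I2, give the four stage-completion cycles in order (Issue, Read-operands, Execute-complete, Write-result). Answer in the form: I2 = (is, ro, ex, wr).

I1: IS=1 RO=2 EX=7 WR=8
I2: IS=2 RO=9 EX=11 WR=12  [RAW R5: wait I1 write@8]
I3: IS=3 RO=4 EX=5 WR=10  [WAR R6: wait I2 read@9]
I4: IS=11 RO=13 EX=18 WR=19  [WAW R6: wait I3 write@10; RAW R3: wait I2 write@12]
I5: IS=13 RO=14 EX=16 WR=17  [struct: A1 busy until I2 writes@12]

I2 = (2, 9, 11, 12)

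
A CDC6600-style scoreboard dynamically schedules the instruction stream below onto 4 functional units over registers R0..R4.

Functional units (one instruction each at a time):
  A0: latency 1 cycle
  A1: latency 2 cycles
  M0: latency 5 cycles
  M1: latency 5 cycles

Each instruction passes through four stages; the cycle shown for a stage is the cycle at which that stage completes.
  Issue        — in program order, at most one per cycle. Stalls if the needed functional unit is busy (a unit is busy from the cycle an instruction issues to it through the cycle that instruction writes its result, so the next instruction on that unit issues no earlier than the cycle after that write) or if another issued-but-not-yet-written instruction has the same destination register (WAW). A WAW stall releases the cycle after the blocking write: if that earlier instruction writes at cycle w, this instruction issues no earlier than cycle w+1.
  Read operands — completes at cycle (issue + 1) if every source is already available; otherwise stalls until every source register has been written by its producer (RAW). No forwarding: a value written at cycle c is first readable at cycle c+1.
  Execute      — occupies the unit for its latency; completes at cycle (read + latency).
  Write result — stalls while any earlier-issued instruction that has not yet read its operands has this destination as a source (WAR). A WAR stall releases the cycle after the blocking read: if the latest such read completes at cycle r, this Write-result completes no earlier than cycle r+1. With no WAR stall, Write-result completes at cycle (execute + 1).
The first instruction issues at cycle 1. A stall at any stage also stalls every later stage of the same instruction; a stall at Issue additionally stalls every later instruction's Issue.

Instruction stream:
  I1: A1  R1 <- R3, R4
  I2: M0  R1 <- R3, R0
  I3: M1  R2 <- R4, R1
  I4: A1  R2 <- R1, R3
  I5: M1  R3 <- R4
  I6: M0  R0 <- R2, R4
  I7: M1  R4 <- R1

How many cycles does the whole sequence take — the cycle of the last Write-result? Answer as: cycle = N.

cycle 1: I1→A1
cycle 2: I1 RO
cycle 4: I1 EX
cycle 5: I1 WR R1
cycle 6: I2→M0
cycle 7: I2 RO; I3→M1
cycle 12: I2 EX
cycle 13: I2 WR R1
cycle 14: I3 RO
cycle 19: I3 EX
cycle 20: I3 WR R2
cycle 21: I4→A1
cycle 22: I4 RO; I5→M1
cycle 23: I5 RO; I6→M0
cycle 24: I4 EX
cycle 25: I4 WR R2
cycle 26: I6 RO
cycle 28: I5 EX
cycle 29: I5 WR R3
cycle 30: I7→M1
cycle 31: I6 EX; I7 RO
cycle 32: I6 WR R0
cycle 36: I7 EX
cycle 37: I7 WR R4

cycle = 37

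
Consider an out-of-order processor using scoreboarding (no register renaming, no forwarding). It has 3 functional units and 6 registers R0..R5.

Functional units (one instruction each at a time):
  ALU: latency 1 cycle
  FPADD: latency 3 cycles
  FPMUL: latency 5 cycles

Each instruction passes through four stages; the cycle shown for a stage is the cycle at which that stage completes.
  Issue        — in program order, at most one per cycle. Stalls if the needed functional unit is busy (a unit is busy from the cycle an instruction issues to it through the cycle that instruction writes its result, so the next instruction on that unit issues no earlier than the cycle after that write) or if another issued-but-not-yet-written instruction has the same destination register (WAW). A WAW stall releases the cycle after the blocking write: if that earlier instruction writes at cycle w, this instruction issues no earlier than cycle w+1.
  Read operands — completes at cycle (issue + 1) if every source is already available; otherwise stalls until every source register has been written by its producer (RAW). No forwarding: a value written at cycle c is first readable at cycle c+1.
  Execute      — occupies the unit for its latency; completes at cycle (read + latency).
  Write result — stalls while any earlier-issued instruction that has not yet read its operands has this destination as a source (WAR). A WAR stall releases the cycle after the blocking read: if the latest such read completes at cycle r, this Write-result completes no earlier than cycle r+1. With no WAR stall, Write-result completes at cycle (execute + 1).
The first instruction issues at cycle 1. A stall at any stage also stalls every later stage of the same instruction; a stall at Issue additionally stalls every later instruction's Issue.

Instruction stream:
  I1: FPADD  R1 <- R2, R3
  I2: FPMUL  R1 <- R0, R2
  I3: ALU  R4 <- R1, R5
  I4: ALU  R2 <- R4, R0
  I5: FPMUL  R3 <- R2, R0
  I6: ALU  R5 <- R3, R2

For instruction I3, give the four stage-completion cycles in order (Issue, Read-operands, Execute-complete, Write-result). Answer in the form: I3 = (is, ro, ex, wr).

  I1 | 1 | 2 | 5 | 6
  I2 | 7 | 8 | 13 | 14   WAW R1: wait I1 write@6
  I3 | 8 | 15 | 16 | 17   RAW R1: wait I2 write@14
  I4 | 18 | 19 | 20 | 21   struct: ALU busy until I3 writes@17
  I5 | 19 | 22 | 27 | 28   RAW R2: wait I4 write@21
  I6 | 22 | 29 | 30 | 31   struct: ALU busy until I4 writes@21 · RAW R3: wait I5 write@28

I3 = (8, 15, 16, 17)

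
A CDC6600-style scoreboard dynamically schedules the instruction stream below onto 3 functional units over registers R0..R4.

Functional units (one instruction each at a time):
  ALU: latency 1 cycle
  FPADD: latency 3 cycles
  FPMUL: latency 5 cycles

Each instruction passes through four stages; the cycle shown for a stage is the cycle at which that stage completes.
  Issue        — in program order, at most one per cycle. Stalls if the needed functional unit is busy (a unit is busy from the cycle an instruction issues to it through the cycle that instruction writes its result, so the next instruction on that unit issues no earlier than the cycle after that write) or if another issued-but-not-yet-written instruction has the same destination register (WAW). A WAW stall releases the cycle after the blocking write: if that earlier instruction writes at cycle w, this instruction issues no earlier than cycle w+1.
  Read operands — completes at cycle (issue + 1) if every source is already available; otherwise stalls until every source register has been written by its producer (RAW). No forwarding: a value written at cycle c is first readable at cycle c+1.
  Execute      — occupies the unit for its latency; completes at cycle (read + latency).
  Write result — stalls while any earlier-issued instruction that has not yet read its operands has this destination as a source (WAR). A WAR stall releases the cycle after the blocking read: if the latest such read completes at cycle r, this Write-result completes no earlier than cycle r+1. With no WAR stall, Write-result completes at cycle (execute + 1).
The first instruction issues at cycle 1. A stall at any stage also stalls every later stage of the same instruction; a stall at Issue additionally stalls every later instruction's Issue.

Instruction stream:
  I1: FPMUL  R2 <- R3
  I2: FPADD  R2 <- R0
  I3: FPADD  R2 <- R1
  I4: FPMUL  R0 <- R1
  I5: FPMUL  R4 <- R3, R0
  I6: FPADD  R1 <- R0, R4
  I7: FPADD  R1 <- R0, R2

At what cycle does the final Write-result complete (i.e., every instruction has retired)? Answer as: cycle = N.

cycle = 42

I1 -> (1, 2, 7, 8)
I2 -> (9, 10, 13, 14)  // WAW R2: wait I1 write@8
I3 -> (15, 16, 19, 20)  // struct: FPADD busy until I2 writes@14
I4 -> (16, 17, 22, 23)
I5 -> (24, 25, 30, 31)  // struct: FPMUL busy until I4 writes@23
I6 -> (25, 32, 35, 36)  // RAW R4: wait I5 write@31
I7 -> (37, 38, 41, 42)  // struct: FPADD busy until I6 writes@36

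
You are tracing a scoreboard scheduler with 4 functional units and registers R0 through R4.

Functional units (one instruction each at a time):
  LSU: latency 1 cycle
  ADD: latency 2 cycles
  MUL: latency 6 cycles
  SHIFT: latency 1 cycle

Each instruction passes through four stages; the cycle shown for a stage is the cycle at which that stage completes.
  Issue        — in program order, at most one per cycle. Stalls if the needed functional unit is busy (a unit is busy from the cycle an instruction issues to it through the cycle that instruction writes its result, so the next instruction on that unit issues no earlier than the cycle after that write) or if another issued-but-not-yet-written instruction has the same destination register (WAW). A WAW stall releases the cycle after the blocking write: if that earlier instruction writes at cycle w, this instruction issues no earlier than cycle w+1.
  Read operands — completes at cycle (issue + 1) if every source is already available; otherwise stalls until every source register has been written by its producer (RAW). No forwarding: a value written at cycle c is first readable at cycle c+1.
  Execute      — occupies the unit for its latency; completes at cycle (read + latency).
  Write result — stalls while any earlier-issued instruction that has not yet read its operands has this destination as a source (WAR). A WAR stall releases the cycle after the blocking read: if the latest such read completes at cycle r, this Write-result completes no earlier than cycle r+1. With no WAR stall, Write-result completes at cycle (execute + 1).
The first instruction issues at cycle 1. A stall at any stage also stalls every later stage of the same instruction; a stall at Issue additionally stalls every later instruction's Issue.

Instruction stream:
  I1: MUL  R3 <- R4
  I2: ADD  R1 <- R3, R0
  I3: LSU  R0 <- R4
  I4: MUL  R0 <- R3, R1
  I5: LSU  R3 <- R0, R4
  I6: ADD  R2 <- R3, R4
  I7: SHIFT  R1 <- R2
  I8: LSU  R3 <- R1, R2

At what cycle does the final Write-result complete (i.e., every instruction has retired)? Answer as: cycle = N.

cycle = 34

1) issue 1, read 2, done 8, write 9
2) issue 2, read 10, done 12, write 13  <RAW R3: wait I1 write@9>
3) issue 3, read 4, done 5, write 11  <WAR R0: wait I2 read@10>
4) issue 12, read 14, done 20, write 21  <WAW R0: wait I3 write@11 / RAW R1: wait I2 write@13>
5) issue 13, read 22, done 23, write 24  <RAW R0: wait I4 write@21>
6) issue 14, read 25, done 27, write 28  <RAW R3: wait I5 write@24>
7) issue 15, read 29, done 30, write 31  <RAW R2: wait I6 write@28>
8) issue 25, read 32, done 33, write 34  <struct: LSU busy until I5 writes@24 / RAW R1: wait I7 write@31>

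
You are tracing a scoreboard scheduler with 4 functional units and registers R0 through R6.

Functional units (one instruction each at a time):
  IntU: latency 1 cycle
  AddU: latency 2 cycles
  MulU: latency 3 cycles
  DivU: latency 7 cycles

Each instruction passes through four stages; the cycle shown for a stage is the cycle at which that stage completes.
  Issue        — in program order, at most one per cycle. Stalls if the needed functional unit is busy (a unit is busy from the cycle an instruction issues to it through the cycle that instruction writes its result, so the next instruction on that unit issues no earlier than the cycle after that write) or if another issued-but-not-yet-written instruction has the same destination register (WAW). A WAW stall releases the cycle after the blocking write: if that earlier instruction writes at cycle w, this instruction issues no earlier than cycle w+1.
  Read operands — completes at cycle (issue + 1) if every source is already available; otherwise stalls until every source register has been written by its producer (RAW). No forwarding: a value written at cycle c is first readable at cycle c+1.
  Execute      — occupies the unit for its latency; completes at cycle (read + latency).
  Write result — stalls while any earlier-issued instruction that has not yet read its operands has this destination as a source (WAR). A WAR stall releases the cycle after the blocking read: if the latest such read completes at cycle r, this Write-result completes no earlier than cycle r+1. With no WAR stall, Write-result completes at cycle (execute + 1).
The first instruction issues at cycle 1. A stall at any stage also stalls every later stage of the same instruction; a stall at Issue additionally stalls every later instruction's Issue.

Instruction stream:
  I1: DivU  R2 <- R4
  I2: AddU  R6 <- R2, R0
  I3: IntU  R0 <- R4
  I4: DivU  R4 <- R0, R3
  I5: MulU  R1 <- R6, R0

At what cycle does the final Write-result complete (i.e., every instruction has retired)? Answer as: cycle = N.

1) issue 1, read 2, done 9, write 10
2) issue 2, read 11, done 13, write 14  <RAW R2: wait I1 write@10>
3) issue 3, read 4, done 5, write 12  <WAR R0: wait I2 read@11>
4) issue 11, read 13, done 20, write 21  <struct: DivU busy until I1 writes@10 / RAW R0: wait I3 write@12>
5) issue 12, read 15, done 18, write 19  <RAW R6: wait I2 write@14>

cycle = 21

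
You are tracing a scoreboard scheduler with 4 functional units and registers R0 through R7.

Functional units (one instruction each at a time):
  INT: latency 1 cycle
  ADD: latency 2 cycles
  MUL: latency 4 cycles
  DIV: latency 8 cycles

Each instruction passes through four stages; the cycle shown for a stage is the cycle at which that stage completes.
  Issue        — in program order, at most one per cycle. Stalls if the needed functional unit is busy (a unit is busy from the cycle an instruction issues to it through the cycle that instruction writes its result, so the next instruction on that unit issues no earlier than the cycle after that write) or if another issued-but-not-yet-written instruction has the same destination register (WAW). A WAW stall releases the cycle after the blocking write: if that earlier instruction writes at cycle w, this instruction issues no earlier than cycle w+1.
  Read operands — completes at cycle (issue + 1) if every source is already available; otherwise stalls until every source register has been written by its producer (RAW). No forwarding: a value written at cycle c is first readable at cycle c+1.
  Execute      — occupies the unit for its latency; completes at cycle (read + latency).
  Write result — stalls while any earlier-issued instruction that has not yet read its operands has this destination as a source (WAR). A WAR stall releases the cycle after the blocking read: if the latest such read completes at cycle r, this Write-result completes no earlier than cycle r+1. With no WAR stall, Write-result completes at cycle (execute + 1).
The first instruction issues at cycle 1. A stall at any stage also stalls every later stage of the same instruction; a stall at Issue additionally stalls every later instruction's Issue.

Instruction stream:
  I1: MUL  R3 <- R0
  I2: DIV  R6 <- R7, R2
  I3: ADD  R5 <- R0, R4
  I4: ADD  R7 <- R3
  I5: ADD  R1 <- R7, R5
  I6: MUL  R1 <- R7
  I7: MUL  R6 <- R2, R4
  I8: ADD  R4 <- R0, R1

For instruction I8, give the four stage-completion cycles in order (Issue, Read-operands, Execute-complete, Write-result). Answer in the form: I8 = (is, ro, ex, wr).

1) issue 1, read 2, done 6, write 7
2) issue 2, read 3, done 11, write 12
3) issue 3, read 4, done 6, write 7
4) issue 8, read 9, done 11, write 12  <struct: ADD busy until I3 writes@7>
5) issue 13, read 14, done 16, write 17  <struct: ADD busy until I4 writes@12>
6) issue 18, read 19, done 23, write 24  <WAW R1: wait I5 write@17>
7) issue 25, read 26, done 30, write 31  <struct: MUL busy until I6 writes@24>
8) issue 26, read 27, done 29, write 30

I8 = (26, 27, 29, 30)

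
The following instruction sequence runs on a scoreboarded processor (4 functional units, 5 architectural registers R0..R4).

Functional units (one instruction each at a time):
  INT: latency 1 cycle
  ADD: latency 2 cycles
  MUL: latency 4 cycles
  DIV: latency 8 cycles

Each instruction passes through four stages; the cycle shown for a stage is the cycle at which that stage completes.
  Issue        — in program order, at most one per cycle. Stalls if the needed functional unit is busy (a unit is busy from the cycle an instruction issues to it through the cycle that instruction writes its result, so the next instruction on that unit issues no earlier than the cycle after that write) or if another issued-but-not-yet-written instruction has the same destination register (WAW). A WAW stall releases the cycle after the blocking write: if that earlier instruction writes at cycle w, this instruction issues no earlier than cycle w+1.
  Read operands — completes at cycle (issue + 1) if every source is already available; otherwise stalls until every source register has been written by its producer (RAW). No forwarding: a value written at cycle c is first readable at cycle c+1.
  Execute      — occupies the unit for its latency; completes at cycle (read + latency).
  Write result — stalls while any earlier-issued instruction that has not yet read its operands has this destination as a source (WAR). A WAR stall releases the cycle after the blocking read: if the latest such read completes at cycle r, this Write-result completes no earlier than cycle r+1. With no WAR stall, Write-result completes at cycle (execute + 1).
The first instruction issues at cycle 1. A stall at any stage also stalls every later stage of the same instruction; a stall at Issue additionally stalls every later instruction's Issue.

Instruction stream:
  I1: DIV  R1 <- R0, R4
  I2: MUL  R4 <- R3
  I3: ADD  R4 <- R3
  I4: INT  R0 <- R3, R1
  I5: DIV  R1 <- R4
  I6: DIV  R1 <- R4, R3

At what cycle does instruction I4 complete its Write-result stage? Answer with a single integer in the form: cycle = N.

cycle = 14

[1] I1→DIV
[2] I1 RO, I2→MUL
[3] I2 RO
[7] I2 EX
[8] I2 WR R4
[9] I3→ADD
[10] I1 EX, I3 RO, I4→INT
[11] I1 WR R1
[12] I3 EX, I4 RO, I5→DIV
[13] I3 WR R4, I4 EX
[14] I4 WR R0, I5 RO
[22] I5 EX
[23] I5 WR R1
[24] I6→DIV
[25] I6 RO
[33] I6 EX
[34] I6 WR R1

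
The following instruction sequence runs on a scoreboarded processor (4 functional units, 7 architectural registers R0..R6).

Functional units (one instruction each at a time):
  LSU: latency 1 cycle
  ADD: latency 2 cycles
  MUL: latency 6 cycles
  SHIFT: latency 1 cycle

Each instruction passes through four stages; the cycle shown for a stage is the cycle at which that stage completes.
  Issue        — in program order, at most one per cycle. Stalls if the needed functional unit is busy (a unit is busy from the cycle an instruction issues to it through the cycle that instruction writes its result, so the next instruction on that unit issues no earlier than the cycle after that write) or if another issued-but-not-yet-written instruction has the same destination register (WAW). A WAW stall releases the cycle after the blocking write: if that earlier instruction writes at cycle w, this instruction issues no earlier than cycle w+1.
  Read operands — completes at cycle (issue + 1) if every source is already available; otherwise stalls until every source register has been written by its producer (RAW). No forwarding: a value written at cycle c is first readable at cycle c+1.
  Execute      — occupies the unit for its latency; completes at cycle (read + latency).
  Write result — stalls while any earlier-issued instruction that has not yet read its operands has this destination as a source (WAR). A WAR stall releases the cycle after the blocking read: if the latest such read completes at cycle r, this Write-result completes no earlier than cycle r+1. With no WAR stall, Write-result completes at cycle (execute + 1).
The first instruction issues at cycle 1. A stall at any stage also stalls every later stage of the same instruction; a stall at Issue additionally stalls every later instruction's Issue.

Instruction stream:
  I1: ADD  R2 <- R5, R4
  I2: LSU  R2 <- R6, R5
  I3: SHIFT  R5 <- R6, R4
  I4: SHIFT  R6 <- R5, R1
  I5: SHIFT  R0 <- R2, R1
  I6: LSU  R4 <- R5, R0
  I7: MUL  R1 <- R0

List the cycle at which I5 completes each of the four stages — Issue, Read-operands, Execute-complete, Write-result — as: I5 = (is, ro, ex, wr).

I1 -> (1, 2, 4, 5)
I2 -> (6, 7, 8, 9)  // WAW R2: wait I1 write@5
I3 -> (7, 8, 9, 10)
I4 -> (11, 12, 13, 14)  // struct: SHIFT busy until I3 writes@10
I5 -> (15, 16, 17, 18)  // struct: SHIFT busy until I4 writes@14
I6 -> (16, 19, 20, 21)  // RAW R0: wait I5 write@18
I7 -> (17, 19, 25, 26)  // RAW R0: wait I5 write@18

I5 = (15, 16, 17, 18)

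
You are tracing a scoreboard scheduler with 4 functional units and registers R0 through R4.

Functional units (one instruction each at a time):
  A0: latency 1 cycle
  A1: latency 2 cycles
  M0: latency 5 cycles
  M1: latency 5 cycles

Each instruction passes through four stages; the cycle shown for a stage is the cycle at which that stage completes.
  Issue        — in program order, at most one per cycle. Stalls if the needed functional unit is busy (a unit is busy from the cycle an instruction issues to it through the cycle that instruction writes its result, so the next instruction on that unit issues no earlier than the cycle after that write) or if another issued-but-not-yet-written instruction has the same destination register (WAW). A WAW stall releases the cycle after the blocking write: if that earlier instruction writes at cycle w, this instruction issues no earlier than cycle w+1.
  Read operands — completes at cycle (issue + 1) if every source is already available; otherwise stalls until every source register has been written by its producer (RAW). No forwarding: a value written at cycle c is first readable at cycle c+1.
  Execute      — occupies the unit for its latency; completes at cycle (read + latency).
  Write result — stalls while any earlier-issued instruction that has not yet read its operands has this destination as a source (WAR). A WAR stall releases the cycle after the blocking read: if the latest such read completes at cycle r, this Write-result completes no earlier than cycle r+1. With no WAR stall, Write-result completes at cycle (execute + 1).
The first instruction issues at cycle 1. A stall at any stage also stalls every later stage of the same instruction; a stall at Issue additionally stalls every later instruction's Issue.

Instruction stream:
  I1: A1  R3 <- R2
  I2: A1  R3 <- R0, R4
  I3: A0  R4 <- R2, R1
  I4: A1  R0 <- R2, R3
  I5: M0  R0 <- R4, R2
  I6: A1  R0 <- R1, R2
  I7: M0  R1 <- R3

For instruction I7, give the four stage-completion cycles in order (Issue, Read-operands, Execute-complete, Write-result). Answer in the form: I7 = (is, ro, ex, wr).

I1: IS=1 RO=2 EX=4 WR=5
I2: IS=6 RO=7 EX=9 WR=10  [struct: A1 busy until I1 writes@5]
I3: IS=7 RO=8 EX=9 WR=10
I4: IS=11 RO=12 EX=14 WR=15  [struct: A1 busy until I2 writes@10]
I5: IS=16 RO=17 EX=22 WR=23  [WAW R0: wait I4 write@15]
I6: IS=24 RO=25 EX=27 WR=28  [WAW R0: wait I5 write@23]
I7: IS=25 RO=26 EX=31 WR=32

I7 = (25, 26, 31, 32)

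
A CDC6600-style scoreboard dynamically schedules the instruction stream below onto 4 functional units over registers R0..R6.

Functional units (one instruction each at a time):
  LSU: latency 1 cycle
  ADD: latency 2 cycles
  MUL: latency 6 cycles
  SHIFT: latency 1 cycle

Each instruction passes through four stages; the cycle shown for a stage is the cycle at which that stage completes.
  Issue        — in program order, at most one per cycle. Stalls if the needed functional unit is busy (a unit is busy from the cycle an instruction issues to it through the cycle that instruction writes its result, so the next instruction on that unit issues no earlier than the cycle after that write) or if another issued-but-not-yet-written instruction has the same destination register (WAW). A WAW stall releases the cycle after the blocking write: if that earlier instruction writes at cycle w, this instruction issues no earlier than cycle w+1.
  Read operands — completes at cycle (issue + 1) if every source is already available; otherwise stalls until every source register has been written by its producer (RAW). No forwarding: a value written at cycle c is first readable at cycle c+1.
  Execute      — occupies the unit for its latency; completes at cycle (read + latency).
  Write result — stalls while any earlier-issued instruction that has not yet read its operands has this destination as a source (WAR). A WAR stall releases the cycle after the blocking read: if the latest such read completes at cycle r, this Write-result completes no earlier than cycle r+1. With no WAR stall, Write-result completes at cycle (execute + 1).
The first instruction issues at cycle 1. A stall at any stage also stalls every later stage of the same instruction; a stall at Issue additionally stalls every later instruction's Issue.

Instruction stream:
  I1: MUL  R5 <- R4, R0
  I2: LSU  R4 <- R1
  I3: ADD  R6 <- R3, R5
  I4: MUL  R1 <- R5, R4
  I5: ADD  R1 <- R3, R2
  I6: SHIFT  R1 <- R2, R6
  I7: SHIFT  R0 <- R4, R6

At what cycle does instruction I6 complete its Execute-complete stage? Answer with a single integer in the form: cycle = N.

[I1] 1/2/8/9
[I2] 2/3/4/5
[I3] 3/10/12/13  (RAW R5: wait I1 write@9)
[I4] 10/11/17/18  (struct: MUL busy until I1 writes@9)
[I5] 19/20/22/23  (WAW R1: wait I4 write@18)
[I6] 24/25/26/27  (WAW R1: wait I5 write@23)
[I7] 28/29/30/31  (struct: SHIFT busy until I6 writes@27)

cycle = 26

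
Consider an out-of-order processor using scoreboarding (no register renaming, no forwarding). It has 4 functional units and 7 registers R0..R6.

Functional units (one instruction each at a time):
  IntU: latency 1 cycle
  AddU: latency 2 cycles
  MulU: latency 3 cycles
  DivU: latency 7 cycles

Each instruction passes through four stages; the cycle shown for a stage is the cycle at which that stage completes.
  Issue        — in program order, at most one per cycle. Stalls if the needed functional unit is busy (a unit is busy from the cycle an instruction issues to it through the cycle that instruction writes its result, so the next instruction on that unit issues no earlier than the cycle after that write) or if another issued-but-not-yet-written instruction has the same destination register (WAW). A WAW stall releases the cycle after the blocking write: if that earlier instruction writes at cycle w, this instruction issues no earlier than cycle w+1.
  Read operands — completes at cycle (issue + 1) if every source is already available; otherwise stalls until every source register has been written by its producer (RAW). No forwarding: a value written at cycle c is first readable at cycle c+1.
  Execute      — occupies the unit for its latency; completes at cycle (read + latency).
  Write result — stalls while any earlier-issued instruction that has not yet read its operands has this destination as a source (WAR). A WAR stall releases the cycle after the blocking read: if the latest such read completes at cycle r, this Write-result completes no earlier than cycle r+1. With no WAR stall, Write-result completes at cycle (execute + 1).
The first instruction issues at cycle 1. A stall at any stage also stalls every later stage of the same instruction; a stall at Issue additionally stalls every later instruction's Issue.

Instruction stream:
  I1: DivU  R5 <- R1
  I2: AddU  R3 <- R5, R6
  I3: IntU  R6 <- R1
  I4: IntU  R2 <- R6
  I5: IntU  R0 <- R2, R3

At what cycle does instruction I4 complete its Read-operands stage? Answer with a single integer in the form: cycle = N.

I1  is:1  ro:2  ex:9  wr:10
I2  is:2  ro:11  ex:13  wr:14  — RAW R5: wait I1 write@10
I3  is:3  ro:4  ex:5  wr:12  — WAR R6: wait I2 read@11
I4  is:13  ro:14  ex:15  wr:16  — struct: IntU busy until I3 writes@12
I5  is:17  ro:18  ex:19  wr:20  — struct: IntU busy until I4 writes@16

cycle = 14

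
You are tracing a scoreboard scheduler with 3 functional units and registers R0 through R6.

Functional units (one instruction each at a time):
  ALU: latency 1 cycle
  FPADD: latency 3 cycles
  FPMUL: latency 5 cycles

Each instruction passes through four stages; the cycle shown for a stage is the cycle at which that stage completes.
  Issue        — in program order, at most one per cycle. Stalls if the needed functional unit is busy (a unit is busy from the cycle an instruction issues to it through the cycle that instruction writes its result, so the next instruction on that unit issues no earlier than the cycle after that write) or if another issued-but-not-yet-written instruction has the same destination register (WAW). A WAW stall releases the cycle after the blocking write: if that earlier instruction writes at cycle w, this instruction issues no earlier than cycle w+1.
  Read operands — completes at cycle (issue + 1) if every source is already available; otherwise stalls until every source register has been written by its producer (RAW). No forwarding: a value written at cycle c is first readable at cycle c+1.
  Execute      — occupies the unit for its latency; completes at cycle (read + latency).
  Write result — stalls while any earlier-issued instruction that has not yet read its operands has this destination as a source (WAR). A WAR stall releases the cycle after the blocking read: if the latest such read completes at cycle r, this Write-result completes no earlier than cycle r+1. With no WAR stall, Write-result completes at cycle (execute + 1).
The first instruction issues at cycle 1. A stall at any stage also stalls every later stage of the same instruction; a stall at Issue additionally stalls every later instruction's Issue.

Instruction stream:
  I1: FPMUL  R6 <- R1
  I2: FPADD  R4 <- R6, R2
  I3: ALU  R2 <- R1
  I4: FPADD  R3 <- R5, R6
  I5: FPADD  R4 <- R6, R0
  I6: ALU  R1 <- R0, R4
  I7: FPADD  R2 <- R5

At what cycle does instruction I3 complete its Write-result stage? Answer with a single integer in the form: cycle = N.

cycle = 10

t=1  issue I1 (FPMUL)
t=2  I1 read-ops | issue I2 (FPADD)
t=3  issue I3 (ALU)
t=4  I3 read-ops
t=5  I3 finished on ALU
t=7  I1 finished on FPMUL
t=8  I1→R6
t=9  I2 read-ops
t=10  I3→R2
t=12  I2 finished on FPADD
t=13  I2→R4
t=14  issue I4 (FPADD)
t=15  I4 read-ops
t=18  I4 finished on FPADD
t=19  I4→R3
t=20  issue I5 (FPADD)
t=21  I5 read-ops | issue I6 (ALU)
t=24  I5 finished on FPADD
t=25  I5→R4
t=26  I6 read-ops | issue I7 (FPADD)
t=27  I6 finished on ALU | I7 read-ops
t=28  I6→R1
t=30  I7 finished on FPADD
t=31  I7→R2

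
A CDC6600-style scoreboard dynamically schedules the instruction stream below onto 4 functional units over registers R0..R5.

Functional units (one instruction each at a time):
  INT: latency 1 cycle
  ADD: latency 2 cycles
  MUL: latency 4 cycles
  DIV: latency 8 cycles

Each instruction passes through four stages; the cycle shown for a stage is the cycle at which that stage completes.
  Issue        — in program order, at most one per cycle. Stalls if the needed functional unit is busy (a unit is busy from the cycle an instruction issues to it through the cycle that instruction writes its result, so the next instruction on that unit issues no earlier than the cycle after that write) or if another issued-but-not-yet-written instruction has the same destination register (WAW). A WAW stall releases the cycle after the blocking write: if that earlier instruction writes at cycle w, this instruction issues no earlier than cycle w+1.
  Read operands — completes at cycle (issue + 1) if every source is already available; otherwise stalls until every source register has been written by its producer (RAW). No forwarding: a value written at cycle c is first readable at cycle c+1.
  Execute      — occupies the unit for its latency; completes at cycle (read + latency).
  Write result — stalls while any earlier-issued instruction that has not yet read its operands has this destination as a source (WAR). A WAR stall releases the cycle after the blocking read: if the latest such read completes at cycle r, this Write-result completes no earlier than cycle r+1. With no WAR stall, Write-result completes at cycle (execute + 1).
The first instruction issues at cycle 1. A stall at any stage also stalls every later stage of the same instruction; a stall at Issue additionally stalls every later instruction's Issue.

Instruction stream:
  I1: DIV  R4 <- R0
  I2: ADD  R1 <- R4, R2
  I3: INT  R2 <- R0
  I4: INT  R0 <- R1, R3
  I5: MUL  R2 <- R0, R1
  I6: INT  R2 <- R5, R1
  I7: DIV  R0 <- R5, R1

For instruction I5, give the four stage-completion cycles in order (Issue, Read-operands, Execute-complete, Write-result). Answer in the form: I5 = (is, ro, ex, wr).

I5 = (15, 19, 23, 24)

t=1  I1→DIV
t=2  I1 RO; I2→ADD
t=3  I3→INT
t=4  I3 RO
t=5  I3 EX
t=10  I1 EX
t=11  I1 WR R4
t=12  I2 RO
t=13  I3 WR R2
t=14  I2 EX; I4→INT
t=15  I2 WR R1; I5→MUL
t=16  I4 RO
t=17  I4 EX
t=18  I4 WR R0
t=19  I5 RO
t=23  I5 EX
t=24  I5 WR R2
t=25  I6→INT
t=26  I6 RO; I7→DIV
t=27  I6 EX; I7 RO
t=28  I6 WR R2
t=35  I7 EX
t=36  I7 WR R0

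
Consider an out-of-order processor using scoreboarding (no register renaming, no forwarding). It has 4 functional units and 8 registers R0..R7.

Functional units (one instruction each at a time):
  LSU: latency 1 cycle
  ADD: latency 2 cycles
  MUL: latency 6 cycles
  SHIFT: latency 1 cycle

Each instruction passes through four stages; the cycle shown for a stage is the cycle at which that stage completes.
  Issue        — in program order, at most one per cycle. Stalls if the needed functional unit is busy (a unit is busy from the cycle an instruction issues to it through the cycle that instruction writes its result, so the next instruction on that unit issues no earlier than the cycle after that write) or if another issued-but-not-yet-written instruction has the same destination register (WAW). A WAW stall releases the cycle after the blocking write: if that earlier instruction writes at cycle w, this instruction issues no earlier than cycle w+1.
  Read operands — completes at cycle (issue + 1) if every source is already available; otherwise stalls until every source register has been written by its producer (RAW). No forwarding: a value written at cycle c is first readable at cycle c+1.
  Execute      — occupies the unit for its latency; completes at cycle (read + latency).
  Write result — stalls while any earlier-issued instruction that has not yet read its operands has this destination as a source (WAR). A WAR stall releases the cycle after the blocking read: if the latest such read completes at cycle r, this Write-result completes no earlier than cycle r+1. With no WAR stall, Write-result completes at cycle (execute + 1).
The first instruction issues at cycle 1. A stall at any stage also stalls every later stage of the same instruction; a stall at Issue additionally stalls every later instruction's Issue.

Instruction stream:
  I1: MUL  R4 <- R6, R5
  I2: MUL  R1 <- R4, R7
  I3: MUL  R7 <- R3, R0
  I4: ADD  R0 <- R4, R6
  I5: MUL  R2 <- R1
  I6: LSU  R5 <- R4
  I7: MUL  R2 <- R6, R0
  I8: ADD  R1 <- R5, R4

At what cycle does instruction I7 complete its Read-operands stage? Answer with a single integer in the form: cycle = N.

cycle = 38

I1 -> (1, 2, 8, 9)
I2 -> (10, 11, 17, 18)  // struct: MUL busy until I1 writes@9
I3 -> (19, 20, 26, 27)  // struct: MUL busy until I2 writes@18
I4 -> (20, 21, 23, 24)
I5 -> (28, 29, 35, 36)  // struct: MUL busy until I3 writes@27
I6 -> (29, 30, 31, 32)
I7 -> (37, 38, 44, 45)  // struct: MUL busy until I5 writes@36
I8 -> (38, 39, 41, 42)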